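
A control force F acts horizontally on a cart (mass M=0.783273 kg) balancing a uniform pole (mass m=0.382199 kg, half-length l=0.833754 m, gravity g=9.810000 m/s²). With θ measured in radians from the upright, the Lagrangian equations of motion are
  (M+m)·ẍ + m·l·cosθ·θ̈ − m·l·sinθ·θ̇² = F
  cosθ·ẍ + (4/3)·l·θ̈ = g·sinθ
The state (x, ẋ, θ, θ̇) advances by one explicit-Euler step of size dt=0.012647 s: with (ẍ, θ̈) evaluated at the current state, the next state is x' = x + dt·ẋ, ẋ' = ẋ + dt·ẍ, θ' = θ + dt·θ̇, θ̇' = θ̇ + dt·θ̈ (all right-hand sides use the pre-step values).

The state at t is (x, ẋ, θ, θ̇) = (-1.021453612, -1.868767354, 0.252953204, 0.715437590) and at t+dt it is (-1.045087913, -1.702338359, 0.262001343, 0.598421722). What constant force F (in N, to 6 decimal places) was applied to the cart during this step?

ẍ = (ẋ'−ẋ)/dt = (-1.702338359−-1.868767354)/0.012647 = 13.159563
θ̈ = (θ̇'−θ̇)/dt = (0.598421722−0.715437590)/0.012647 = -9.252460
sinθ=0.250264, cosθ=0.968178
F = (M+m)·ẍ + m·l·cosθ·θ̈ − m·l·sinθ·θ̇² = 15.337102 + -2.854564 − 0.040820 = 12.441719

F = 12.441719 N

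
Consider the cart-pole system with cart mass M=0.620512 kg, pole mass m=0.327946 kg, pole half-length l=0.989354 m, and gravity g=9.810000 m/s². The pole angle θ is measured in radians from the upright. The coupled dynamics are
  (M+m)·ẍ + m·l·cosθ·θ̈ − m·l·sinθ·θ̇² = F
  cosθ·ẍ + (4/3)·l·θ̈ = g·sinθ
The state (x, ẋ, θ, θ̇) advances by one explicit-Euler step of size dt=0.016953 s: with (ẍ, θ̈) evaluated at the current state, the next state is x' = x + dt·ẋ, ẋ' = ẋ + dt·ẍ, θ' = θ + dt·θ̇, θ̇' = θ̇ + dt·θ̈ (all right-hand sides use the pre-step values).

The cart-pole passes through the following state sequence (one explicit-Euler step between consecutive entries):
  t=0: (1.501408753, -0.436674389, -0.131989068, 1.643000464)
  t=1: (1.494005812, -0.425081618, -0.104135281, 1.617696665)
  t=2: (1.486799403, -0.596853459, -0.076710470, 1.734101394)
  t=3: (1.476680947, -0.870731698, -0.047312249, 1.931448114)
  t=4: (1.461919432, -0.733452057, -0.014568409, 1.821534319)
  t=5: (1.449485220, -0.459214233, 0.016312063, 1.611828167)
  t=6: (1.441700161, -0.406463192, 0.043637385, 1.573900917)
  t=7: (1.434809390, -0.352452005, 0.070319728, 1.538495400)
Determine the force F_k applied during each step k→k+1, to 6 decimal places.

step 0→1:
  ẍ = (ẋ'−ẋ)/dt = (-0.425081618−-0.436674389)/0.016953 = 0.683818
  θ̈ = (θ̇'−θ̇)/dt = (1.617696665−1.643000464)/0.016953 = -1.492585
  sinθ=-0.131606, cosθ=0.991302
  F = (M+m)·ẍ + m·l·cosθ·θ̈ − m·l·sinθ·θ̇² = 0.648573 + -0.480064 − -0.115267 = 0.283776
step 1→2:
  ẍ = (ẋ'−ẋ)/dt = (-0.596853459−-0.425081618)/0.016953 = -10.132239
  θ̈ = (θ̇'−θ̇)/dt = (1.734101394−1.617696665)/0.016953 = 6.866320
  sinθ=-0.103947, cosθ=0.994583
  F = (M+m)·ẍ + m·l·cosθ·θ̈ − m·l·sinθ·θ̇² = -9.610003 + 2.215741 − -0.088259 = -7.306002
step 2→3:
  ẍ = (ẋ'−ẋ)/dt = (-0.870731698−-0.596853459)/0.016953 = -16.155149
  θ̈ = (θ̇'−θ̇)/dt = (1.931448114−1.734101394)/0.016953 = 11.640814
  sinθ=-0.076635, cosθ=0.997059
  F = (M+m)·ẍ + m·l·cosθ·θ̈ − m·l·sinθ·θ̇² = -15.322480 + 3.765809 − -0.074771 = -11.481900
step 3→4:
  ẍ = (ẋ'−ẋ)/dt = (-0.733452057−-0.870731698)/0.016953 = 8.097661
  θ̈ = (θ̇'−θ̇)/dt = (1.821534319−1.931448114)/0.016953 = -6.483442
  sinθ=-0.047295, cosθ=0.998881
  F = (M+m)·ẍ + m·l·cosθ·θ̈ − m·l·sinθ·θ̇² = 7.680291 + -2.101229 − -0.057244 = 5.636306
step 4→5:
  ẍ = (ẋ'−ẋ)/dt = (-0.459214233−-0.733452057)/0.016953 = 16.176360
  θ̈ = (θ̇'−θ̇)/dt = (1.611828167−1.821534319)/0.016953 = -12.369855
  sinθ=-0.014568, cosθ=0.999894
  F = (M+m)·ẍ + m·l·cosθ·θ̈ − m·l·sinθ·θ̇² = 15.342598 + -4.013032 − -0.015683 = 11.345249
step 5→6:
  ẍ = (ẋ'−ẋ)/dt = (-0.406463192−-0.459214233)/0.016953 = 3.111605
  θ̈ = (θ̇'−θ̇)/dt = (1.573900917−1.611828167)/0.016953 = -2.237200
  sinθ=0.016311, cosθ=0.999867
  F = (M+m)·ẍ + m·l·cosθ·θ̈ − m·l·sinθ·θ̇² = 2.951227 + -0.725773 − 0.013749 = 2.211704
step 6→7:
  ẍ = (ẋ'−ẋ)/dt = (-0.352452005−-0.406463192)/0.016953 = 3.185937
  θ̈ = (θ̇'−θ̇)/dt = (1.538495400−1.573900917)/0.016953 = -2.088451
  sinθ=0.043624, cosθ=0.999048
  F = (M+m)·ẍ + m·l·cosθ·θ̈ − m·l·sinθ·θ̇² = 3.021727 + -0.676963 − 0.035061 = 2.309703

F_0 = 0.283776 N
F_1 = -7.306002 N
F_2 = -11.481900 N
F_3 = 5.636306 N
F_4 = 11.345249 N
F_5 = 2.211704 N
F_6 = 2.309703 N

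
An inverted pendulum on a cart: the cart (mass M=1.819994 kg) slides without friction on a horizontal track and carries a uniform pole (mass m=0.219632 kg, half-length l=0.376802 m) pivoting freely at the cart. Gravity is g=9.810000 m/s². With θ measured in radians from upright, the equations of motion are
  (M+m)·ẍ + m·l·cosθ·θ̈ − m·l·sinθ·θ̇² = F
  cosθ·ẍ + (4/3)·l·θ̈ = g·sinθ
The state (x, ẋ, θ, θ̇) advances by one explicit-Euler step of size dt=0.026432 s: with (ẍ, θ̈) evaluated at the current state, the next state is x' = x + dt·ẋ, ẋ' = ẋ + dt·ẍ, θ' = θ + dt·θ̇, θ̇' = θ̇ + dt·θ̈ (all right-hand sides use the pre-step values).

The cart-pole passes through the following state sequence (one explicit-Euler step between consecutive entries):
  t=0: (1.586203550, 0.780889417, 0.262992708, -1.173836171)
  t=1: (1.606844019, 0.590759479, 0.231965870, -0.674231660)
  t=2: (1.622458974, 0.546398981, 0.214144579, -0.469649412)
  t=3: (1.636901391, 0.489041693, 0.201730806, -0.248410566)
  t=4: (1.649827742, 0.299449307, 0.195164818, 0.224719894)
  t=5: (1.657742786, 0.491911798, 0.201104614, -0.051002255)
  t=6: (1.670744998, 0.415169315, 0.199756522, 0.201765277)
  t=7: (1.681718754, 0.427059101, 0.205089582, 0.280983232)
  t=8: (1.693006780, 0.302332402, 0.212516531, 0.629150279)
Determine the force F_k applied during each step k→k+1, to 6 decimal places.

F_0 = -13.190565 N
F_1 = -2.808343 N
F_2 = -3.752986 N
F_3 = -13.179608 N
F_4 = 14.003674 N
F_5 = -5.146421 N
F_6 = 1.159904 N
F_7 = -8.558615 N

step 0→1:
  ẍ = (ẋ'−ẋ)/dt = (0.590759479−0.780889417)/0.026432 = -7.193173
  θ̈ = (θ̇'−θ̇)/dt = (-0.674231660−-1.173836171)/0.026432 = 18.901502
  sinθ=0.259972, cosθ=0.965616
  F = (M+m)·ẍ + m·l·cosθ·θ̈ − m·l·sinθ·θ̇² = -14.671382 + 1.510462 − 0.029645 = -13.190565
step 1→2:
  ẍ = (ẋ'−ẋ)/dt = (0.546398981−0.590759479)/0.026432 = -1.678288
  θ̈ = (θ̇'−θ̇)/dt = (-0.469649412−-0.674231660)/0.026432 = 7.739946
  sinθ=0.229891, cosθ=0.973216
  F = (M+m)·ẍ + m·l·cosθ·θ̈ − m·l·sinθ·θ̇² = -3.423079 + 0.623385 − 0.008649 = -2.808343
step 2→3:
  ẍ = (ẋ'−ẋ)/dt = (0.489041693−0.546398981)/0.026432 = -2.169994
  θ̈ = (θ̇'−θ̇)/dt = (-0.248410566−-0.469649412)/0.026432 = 8.370114
  sinθ=0.212512, cosθ=0.977159
  F = (M+m)·ẍ + m·l·cosθ·θ̈ − m·l·sinθ·θ̇² = -4.425977 + 0.676870 − 0.003879 = -3.752986
step 3→4:
  ẍ = (ẋ'−ẋ)/dt = (0.299449307−0.489041693)/0.026432 = -7.172835
  θ̈ = (θ̇'−θ̇)/dt = (0.224719894−-0.248410566)/0.026432 = 17.899911
  sinθ=0.200365, cosθ=0.979721
  F = (M+m)·ẍ + m·l·cosθ·θ̈ − m·l·sinθ·θ̇² = -14.629902 + 1.451317 − 0.001023 = -13.179608
step 4→5:
  ẍ = (ẋ'−ẋ)/dt = (0.491911798−0.299449307)/0.026432 = 7.281420
  θ̈ = (θ̇'−θ̇)/dt = (-0.051002255−0.224719894)/0.026432 = -10.431377
  sinθ=0.193928, cosθ=0.981016
  F = (M+m)·ẍ + m·l·cosθ·θ̈ − m·l·sinθ·θ̇² = 14.851373 + -0.846889 − 0.000810 = 14.003674
step 5→6:
  ẍ = (ẋ'−ẋ)/dt = (0.415169315−0.491911798)/0.026432 = -2.903393
  θ̈ = (θ̇'−θ̇)/dt = (0.201765277−-0.051002255)/0.026432 = 9.562936
  sinθ=0.199752, cosθ=0.979847
  F = (M+m)·ẍ + m·l·cosθ·θ̈ − m·l·sinθ·θ̇² = -5.921836 + 0.775458 − 0.000043 = -5.146421
step 6→7:
  ẍ = (ẋ'−ẋ)/dt = (0.427059101−0.415169315)/0.026432 = 0.449825
  θ̈ = (θ̇'−θ̇)/dt = (0.280983232−0.201765277)/0.026432 = 2.997047
  sinθ=0.198431, cosθ=0.980115
  F = (M+m)·ẍ + m·l·cosθ·θ̈ − m·l·sinθ·θ̇² = 0.917476 + 0.243097 − 0.000669 = 1.159904
step 7→8:
  ẍ = (ẋ'−ẋ)/dt = (0.302332402−0.427059101)/0.026432 = -4.718776
  θ̈ = (θ̇'−θ̇)/dt = (0.629150279−0.280983232)/0.026432 = 13.172179
  sinθ=0.203655, cosθ=0.979043
  F = (M+m)·ẍ + m·l·cosθ·θ̈ − m·l·sinθ·θ̇² = -9.624539 + 1.067255 − 0.001331 = -8.558615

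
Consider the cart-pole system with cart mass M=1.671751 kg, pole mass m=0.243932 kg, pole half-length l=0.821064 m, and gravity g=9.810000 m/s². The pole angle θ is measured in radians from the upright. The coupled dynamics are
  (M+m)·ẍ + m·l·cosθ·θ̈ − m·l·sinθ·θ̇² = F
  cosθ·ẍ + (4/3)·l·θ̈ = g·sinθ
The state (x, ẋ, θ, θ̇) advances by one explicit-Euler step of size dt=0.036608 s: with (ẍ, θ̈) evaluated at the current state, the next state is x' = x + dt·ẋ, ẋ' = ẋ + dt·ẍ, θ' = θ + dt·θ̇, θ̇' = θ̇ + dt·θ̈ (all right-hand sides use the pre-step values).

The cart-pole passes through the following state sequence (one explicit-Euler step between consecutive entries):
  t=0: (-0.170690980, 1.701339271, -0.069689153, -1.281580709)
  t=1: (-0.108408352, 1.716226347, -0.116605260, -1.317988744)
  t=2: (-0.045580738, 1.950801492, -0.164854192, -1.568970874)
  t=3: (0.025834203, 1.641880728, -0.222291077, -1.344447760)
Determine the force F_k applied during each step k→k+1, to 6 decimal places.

step 0→1:
  ẍ = (ẋ'−ẋ)/dt = (1.716226347−1.701339271)/0.036608 = 0.406662
  θ̈ = (θ̇'−θ̇)/dt = (-1.317988744−-1.281580709)/0.036608 = -0.994538
  sinθ=-0.069633, cosθ=0.997573
  F = (M+m)·ẍ + m·l·cosθ·θ̈ − m·l·sinθ·θ̇² = 0.779035 + -0.198706 − -0.022906 = 0.603235
step 1→2:
  ẍ = (ẋ'−ẋ)/dt = (1.950801492−1.716226347)/0.036608 = 6.407756
  θ̈ = (θ̇'−θ̇)/dt = (-1.568970874−-1.317988744)/0.036608 = -6.855937
  sinθ=-0.116341, cosθ=0.993209
  F = (M+m)·ẍ + m·l·cosθ·θ̈ − m·l·sinθ·θ̇² = 12.275230 + -1.363808 − -0.040476 = 10.951898
step 2→3:
  ẍ = (ẋ'−ẋ)/dt = (1.641880728−1.950801492)/0.036608 = -8.438614
  θ̈ = (θ̇'−θ̇)/dt = (-1.344447760−-1.568970874)/0.036608 = 6.133171
  sinθ=-0.164109, cosθ=0.986442
  F = (M+m)·ẍ + m·l·cosθ·θ̈ − m·l·sinθ·θ̇² = -16.165709 + 1.211721 − -0.080911 = -14.873077

F_0 = 0.603235 N
F_1 = 10.951898 N
F_2 = -14.873077 N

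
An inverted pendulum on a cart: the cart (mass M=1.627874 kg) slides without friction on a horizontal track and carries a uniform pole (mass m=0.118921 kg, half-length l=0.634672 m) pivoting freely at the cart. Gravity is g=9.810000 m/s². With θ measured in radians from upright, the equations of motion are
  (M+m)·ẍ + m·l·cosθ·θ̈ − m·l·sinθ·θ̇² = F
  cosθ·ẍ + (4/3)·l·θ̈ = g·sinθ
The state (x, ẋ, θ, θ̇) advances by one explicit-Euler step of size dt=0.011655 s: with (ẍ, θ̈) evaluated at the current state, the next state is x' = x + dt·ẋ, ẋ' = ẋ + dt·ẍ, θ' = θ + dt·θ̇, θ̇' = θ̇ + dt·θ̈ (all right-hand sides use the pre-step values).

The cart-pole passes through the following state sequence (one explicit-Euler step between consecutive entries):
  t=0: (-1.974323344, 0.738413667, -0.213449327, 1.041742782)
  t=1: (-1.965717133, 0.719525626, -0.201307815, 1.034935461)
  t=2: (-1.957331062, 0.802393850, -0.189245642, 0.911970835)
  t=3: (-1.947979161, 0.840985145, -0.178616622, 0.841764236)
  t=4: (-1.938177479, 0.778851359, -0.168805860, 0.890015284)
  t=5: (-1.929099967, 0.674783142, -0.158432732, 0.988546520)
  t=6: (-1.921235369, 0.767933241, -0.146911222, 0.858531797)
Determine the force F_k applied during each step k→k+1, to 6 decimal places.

F_0 = -2.856580 N
F_1 = 11.655835 N
F_2 = 5.349156 N
F_3 = -8.995315 N
F_4 = -14.958194 N
F_5 = 13.141114 N

step 0→1:
  ẍ = (ẋ'−ẋ)/dt = (0.719525626−0.738413667)/0.011655 = -1.620596
  θ̈ = (θ̇'−θ̇)/dt = (1.034935461−1.041742782)/0.011655 = -0.584069
  sinθ=-0.211832, cosθ=0.977306
  F = (M+m)·ẍ + m·l·cosθ·θ̈ − m·l·sinθ·θ̇² = -2.830848 + -0.043083 − -0.017351 = -2.856580
step 1→2:
  ẍ = (ẋ'−ẋ)/dt = (0.802393850−0.719525626)/0.011655 = 7.110101
  θ̈ = (θ̇'−θ̇)/dt = (0.911970835−1.034935461)/0.011655 = -10.550375
  sinθ=-0.199951, cosθ=0.979806
  F = (M+m)·ẍ + m·l·cosθ·θ̈ − m·l·sinθ·θ̇² = 12.419888 + -0.780218 − -0.016164 = 11.655835
step 2→3:
  ẍ = (ẋ'−ẋ)/dt = (0.840985145−0.802393850)/0.011655 = 3.311136
  θ̈ = (θ̇'−θ̇)/dt = (0.841764236−0.911970835)/0.011655 = -6.023732
  sinθ=-0.188118, cosθ=0.982146
  F = (M+m)·ẍ + m·l·cosθ·θ̈ − m·l·sinθ·θ̇² = 5.783876 + -0.446529 − -0.011809 = 5.349156
step 3→4:
  ẍ = (ẋ'−ẋ)/dt = (0.778851359−0.840985145)/0.011655 = -5.331084
  θ̈ = (θ̇'−θ̇)/dt = (0.890015284−0.841764236)/0.011655 = 4.139944
  sinθ=-0.177668, cosθ=0.984090
  F = (M+m)·ẍ + m·l·cosθ·θ̈ − m·l·sinθ·θ̇² = -9.312311 + 0.307495 − -0.009502 = -8.995315
step 4→5:
  ẍ = (ẋ'−ẋ)/dt = (0.674783142−0.778851359)/0.011655 = -8.929062
  θ̈ = (θ̇'−θ̇)/dt = (0.988546520−0.890015284)/0.011655 = 8.453988
  sinθ=-0.168005, cosθ=0.985786
  F = (M+m)·ẍ + m·l·cosθ·θ̈ − m·l·sinθ·θ̇² = -15.597241 + 0.629002 − -0.010044 = -14.958194
step 5→6:
  ẍ = (ẋ'−ẋ)/dt = (0.767933241−0.674783142)/0.011655 = 7.992286
  θ̈ = (θ̇'−θ̇)/dt = (0.858531797−0.988546520)/0.011655 = -11.155274
  sinθ=-0.157771, cosθ=0.987476
  F = (M+m)·ẍ + m·l·cosθ·θ̈ − m·l·sinθ·θ̇² = 13.960886 + -0.831409 − -0.011637 = 13.141114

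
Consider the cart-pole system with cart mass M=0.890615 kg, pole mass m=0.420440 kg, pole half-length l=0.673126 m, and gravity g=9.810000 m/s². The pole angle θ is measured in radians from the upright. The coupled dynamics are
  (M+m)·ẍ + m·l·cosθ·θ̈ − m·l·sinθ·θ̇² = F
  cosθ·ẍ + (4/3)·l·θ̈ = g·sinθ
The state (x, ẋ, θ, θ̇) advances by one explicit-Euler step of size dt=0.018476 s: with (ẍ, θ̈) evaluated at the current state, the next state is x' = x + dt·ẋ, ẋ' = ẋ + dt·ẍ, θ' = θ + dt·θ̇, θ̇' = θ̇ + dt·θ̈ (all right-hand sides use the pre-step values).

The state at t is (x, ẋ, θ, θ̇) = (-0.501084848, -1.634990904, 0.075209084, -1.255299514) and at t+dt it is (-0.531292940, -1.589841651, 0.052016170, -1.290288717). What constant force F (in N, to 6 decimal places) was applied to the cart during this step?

F = 2.635840 N

ẍ = (ẋ'−ẋ)/dt = (-1.589841651−-1.634990904)/0.018476 = 2.443670
θ̈ = (θ̇'−θ̇)/dt = (-1.290288717−-1.255299514)/0.018476 = -1.893765
sinθ=0.075138, cosθ=0.997173
F = (M+m)·ẍ + m·l·cosθ·θ̈ − m·l·sinθ·θ̇² = 3.203786 + -0.534438 − 0.033509 = 2.635840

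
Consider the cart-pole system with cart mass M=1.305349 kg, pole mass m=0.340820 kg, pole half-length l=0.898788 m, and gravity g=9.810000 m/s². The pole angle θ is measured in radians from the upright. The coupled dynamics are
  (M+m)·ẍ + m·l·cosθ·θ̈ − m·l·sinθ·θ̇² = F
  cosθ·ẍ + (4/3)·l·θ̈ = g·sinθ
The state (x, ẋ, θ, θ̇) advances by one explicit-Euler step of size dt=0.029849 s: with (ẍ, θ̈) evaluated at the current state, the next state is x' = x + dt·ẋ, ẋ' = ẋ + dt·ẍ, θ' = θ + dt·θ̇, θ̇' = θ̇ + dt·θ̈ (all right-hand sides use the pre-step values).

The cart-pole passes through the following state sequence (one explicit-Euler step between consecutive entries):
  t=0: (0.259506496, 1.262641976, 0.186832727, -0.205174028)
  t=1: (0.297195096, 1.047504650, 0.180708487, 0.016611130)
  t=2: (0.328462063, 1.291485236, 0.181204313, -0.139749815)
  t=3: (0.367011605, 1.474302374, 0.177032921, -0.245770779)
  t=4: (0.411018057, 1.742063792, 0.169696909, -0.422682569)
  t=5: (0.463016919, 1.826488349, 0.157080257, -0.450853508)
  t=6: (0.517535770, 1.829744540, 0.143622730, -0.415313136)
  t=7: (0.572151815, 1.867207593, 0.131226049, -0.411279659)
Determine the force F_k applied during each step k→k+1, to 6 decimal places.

step 0→1:
  ẍ = (ẋ'−ẋ)/dt = (1.047504650−1.262641976)/0.029849 = -7.207522
  θ̈ = (θ̇'−θ̇)/dt = (0.016611130−-0.205174028)/0.029849 = 7.430237
  sinθ=0.185748, cosθ=0.982597
  F = (M+m)·ẍ + m·l·cosθ·θ̈ − m·l·sinθ·θ̇² = -11.864799 + 2.236458 − 0.002395 = -9.630737
step 1→2:
  ẍ = (ẋ'−ẋ)/dt = (1.291485236−1.047504650)/0.029849 = 8.173828
  θ̈ = (θ̇'−θ̇)/dt = (-0.139749815−0.016611130)/0.029849 = -5.238398
  sinθ=0.179727, cosθ=0.983717
  F = (M+m)·ẍ + m·l·cosθ·θ̈ − m·l·sinθ·θ̇² = 13.455502 + -1.578523 − 0.000015 = 11.876964
step 2→3:
  ẍ = (ẋ'−ẋ)/dt = (1.474302374−1.291485236)/0.029849 = 6.124732
  θ̈ = (θ̇'−θ̇)/dt = (-0.245770779−-0.139749815)/0.029849 = -3.551910
  sinθ=0.180214, cosθ=0.983627
  F = (M+m)·ẍ + m·l·cosθ·θ̈ − m·l·sinθ·θ̇² = 10.082345 + -1.070225 − 0.001078 = 9.011042
step 3→4:
  ẍ = (ẋ'−ẋ)/dt = (1.742063792−1.474302374)/0.029849 = 8.970532
  θ̈ = (θ̇'−θ̇)/dt = (-0.422682569−-0.245770779)/0.029849 = -5.926892
  sinθ=0.176110, cosθ=0.984371
  F = (M+m)·ẍ + m·l·cosθ·θ̈ − m·l·sinθ·θ̇² = 14.767012 + -1.787179 − 0.003259 = 12.976575
step 4→5:
  ẍ = (ẋ'−ẋ)/dt = (1.826488349−1.742063792)/0.029849 = 2.828388
  θ̈ = (θ̇'−θ̇)/dt = (-0.450853508−-0.422682569)/0.029849 = -0.943782
  sinθ=0.168884, cosθ=0.985636
  F = (M+m)·ẍ + m·l·cosθ·θ̈ − m·l·sinθ·θ̇² = 4.656005 + -0.284951 − 0.009243 = 4.361811
step 5→6:
  ẍ = (ẋ'−ẋ)/dt = (1.829744540−1.826488349)/0.029849 = 0.109089
  θ̈ = (θ̇'−θ̇)/dt = (-0.415313136−-0.450853508)/0.029849 = 1.190672
  sinθ=0.156435, cosθ=0.987688
  F = (M+m)·ẍ + m·l·cosθ·θ̈ − m·l·sinθ·θ̇² = 0.179579 + 0.360242 − 0.009741 = 0.530080
step 6→7:
  ẍ = (ẋ'−ẋ)/dt = (1.867207593−1.829744540)/0.029849 = 1.255086
  θ̈ = (θ̇'−θ̇)/dt = (-0.411279659−-0.415313136)/0.029849 = 0.135129
  sinθ=0.143129, cosθ=0.989704
  F = (M+m)·ẍ + m·l·cosθ·θ̈ − m·l·sinθ·θ̇² = 2.066083 + 0.040967 − 0.007562 = 2.099488

F_0 = -9.630737 N
F_1 = 11.876964 N
F_2 = 9.011042 N
F_3 = 12.976575 N
F_4 = 4.361811 N
F_5 = 0.530080 N
F_6 = 2.099488 N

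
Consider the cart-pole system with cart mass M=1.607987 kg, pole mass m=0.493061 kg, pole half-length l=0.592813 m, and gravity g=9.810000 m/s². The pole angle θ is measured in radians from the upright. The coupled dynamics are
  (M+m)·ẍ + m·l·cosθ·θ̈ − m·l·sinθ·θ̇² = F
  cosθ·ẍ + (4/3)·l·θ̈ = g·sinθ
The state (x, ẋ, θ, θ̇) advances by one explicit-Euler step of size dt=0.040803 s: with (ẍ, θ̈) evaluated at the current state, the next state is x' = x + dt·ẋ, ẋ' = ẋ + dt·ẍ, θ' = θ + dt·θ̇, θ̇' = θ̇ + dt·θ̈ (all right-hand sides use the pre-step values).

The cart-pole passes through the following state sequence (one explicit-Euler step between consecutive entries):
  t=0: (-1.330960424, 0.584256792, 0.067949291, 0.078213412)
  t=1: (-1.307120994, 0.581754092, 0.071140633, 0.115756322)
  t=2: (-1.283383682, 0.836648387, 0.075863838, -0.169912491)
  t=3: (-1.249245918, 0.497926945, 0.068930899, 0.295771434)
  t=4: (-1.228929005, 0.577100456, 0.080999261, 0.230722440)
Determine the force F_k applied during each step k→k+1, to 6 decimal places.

F_0 = 0.139327 N
F_1 = 11.083646 N
F_2 = -14.115910 N
F_3 = 3.610207 N

step 0→1:
  ẍ = (ẋ'−ẋ)/dt = (0.581754092−0.584256792)/0.040803 = -0.061336
  θ̈ = (θ̇'−θ̇)/dt = (0.115756322−0.078213412)/0.040803 = 0.920102
  sinθ=0.067897, cosθ=0.997692
  F = (M+m)·ẍ + m·l·cosθ·θ̈ − m·l·sinθ·θ̇² = -0.128870 + 0.268319 − 0.000121 = 0.139327
step 1→2:
  ẍ = (ẋ'−ẋ)/dt = (0.836648387−0.581754092)/0.040803 = 6.246950
  θ̈ = (θ̇'−θ̇)/dt = (-0.169912491−0.115756322)/0.040803 = -7.001172
  sinθ=0.071081, cosθ=0.997471
  F = (M+m)·ẍ + m·l·cosθ·θ̈ − m·l·sinθ·θ̇² = 13.125141 + -2.041217 − 0.000278 = 11.083646
step 2→3:
  ẍ = (ẋ'−ẋ)/dt = (0.497926945−0.836648387)/0.040803 = -8.301386
  θ̈ = (θ̇'−θ̇)/dt = (0.295771434−-0.169912491)/0.040803 = 11.412983
  sinθ=0.075791, cosθ=0.997124
  F = (M+m)·ẍ + m·l·cosθ·θ̈ − m·l·sinθ·θ̇² = -17.441610 + 3.326339 − 0.000640 = -14.115910
step 3→4:
  ẍ = (ẋ'−ẋ)/dt = (0.577100456−0.497926945)/0.040803 = 1.940385
  θ̈ = (θ̇'−θ̇)/dt = (0.230722440−0.295771434)/0.040803 = -1.594221
  sinθ=0.068876, cosθ=0.997625
  F = (M+m)·ẍ + m·l·cosθ·θ̈ − m·l·sinθ·θ̇² = 4.076841 + -0.464873 − 0.001761 = 3.610207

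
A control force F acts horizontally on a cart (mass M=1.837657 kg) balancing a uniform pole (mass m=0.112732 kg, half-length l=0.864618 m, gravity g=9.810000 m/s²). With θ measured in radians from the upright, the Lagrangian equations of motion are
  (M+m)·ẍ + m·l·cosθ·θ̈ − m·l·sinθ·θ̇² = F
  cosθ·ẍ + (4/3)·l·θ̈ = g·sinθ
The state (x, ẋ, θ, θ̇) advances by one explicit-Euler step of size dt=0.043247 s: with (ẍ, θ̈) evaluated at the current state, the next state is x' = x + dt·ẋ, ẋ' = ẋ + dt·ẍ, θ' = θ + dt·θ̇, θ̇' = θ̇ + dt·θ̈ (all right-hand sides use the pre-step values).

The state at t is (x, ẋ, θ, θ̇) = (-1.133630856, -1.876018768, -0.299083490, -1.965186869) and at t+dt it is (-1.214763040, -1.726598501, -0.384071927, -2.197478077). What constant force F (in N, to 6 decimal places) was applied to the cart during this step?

ẍ = (ẋ'−ẋ)/dt = (-1.726598501−-1.876018768)/0.043247 = 3.455044
θ̈ = (θ̇'−θ̇)/dt = (-2.197478077−-1.965186869)/0.043247 = -5.371268
sinθ=-0.294645, cosθ=0.955607
F = (M+m)·ẍ + m·l·cosθ·θ̈ − m·l·sinθ·θ̇² = 6.738679 + -0.500297 − -0.110912 = 6.349294

F = 6.349294 N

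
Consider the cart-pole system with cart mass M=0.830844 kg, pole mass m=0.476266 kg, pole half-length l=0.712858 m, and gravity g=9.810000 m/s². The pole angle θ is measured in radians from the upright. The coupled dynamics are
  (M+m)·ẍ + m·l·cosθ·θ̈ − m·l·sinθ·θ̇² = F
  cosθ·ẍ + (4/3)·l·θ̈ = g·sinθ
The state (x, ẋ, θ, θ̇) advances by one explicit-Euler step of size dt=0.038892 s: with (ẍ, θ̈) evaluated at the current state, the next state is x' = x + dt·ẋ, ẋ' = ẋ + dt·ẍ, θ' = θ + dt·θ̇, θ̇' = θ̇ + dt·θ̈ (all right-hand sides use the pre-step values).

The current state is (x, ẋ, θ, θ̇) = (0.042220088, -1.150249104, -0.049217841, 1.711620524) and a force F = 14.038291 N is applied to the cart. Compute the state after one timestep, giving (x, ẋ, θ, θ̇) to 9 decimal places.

sinθ=-0.049197973, cosθ=0.998789047
temp = (F + m·l·θ̇²·sinθ)/(M+m) = (14.038291 + -0.048934458)/1.307110 = 10.702509002
θ̈ = (g·sinθ − cosθ·temp)/(l·(4/3 − m·cos²θ/(M+m))) = -16.159597550
ẍ = temp − m·l·θ̈·cosθ/(M+m) = 14.894735909
Euler: x'=0.042220088+0.038892·-1.150249104=-0.002515400, ẋ'=-1.150249104+0.038892·14.894735909=-0.570963035
       θ'=-0.049217841+0.038892·1.711620524=0.017350504, θ̇'=1.711620524+0.038892·-16.159597550=1.083141456

(-0.002515400, -0.570963035, 0.017350504, 1.083141456)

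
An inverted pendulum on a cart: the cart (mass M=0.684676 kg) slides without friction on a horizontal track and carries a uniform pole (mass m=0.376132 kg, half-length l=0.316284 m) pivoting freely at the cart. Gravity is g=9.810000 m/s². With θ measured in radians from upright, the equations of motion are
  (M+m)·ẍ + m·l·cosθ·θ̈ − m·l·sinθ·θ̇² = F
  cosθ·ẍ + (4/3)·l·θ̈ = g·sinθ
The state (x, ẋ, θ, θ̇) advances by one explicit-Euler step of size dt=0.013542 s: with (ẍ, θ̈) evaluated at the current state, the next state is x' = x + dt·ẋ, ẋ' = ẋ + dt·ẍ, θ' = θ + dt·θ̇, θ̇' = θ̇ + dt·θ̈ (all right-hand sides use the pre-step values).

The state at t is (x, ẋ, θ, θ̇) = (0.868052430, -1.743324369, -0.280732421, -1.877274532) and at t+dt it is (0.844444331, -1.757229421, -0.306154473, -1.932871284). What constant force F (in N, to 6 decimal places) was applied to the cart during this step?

ẍ = (ẋ'−ẋ)/dt = (-1.757229421−-1.743324369)/0.013542 = -1.026809
θ̈ = (θ̇'−θ̇)/dt = (-1.932871284−-1.877274532)/0.013542 = -4.105505
sinθ=-0.277059, cosθ=0.960853
F = (M+m)·ẍ + m·l·cosθ·θ̈ − m·l·sinθ·θ̇² = -1.089248 + -0.469290 − -0.116157 = -1.442380

F = -1.442380 N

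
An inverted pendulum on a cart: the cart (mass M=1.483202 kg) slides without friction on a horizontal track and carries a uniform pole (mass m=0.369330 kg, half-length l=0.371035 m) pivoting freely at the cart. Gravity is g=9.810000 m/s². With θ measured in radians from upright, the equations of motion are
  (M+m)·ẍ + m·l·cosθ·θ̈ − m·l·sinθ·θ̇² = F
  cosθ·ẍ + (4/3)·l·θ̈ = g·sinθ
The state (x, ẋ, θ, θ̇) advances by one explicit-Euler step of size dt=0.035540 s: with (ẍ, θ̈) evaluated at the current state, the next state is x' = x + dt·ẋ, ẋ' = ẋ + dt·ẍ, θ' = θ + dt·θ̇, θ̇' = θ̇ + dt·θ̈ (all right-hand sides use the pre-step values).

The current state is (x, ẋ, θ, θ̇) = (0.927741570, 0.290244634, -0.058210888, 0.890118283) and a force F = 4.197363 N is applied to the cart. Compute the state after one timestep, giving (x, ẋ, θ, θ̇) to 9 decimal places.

(0.938056864, 0.388285562, -0.026576084, 0.651275956)

sinθ=-0.058178019, cosθ=0.998306225
temp = (F + m·l·θ̇²·sinθ)/(M+m) = (4.197363 + -0.006316607)/1.852532 = 2.262334142
θ̈ = (g·sinθ − cosθ·temp)/(l·(4/3 − m·cos²θ/(M+m))) = -6.720380626
ẍ = temp − m·l·θ̈·cosθ/(M+m) = 2.758607998
Euler: x'=0.927741570+0.035540·0.290244634=0.938056864, ẋ'=0.290244634+0.035540·2.758607998=0.388285562
       θ'=-0.058210888+0.035540·0.890118283=-0.026576084, θ̇'=0.890118283+0.035540·-6.720380626=0.651275956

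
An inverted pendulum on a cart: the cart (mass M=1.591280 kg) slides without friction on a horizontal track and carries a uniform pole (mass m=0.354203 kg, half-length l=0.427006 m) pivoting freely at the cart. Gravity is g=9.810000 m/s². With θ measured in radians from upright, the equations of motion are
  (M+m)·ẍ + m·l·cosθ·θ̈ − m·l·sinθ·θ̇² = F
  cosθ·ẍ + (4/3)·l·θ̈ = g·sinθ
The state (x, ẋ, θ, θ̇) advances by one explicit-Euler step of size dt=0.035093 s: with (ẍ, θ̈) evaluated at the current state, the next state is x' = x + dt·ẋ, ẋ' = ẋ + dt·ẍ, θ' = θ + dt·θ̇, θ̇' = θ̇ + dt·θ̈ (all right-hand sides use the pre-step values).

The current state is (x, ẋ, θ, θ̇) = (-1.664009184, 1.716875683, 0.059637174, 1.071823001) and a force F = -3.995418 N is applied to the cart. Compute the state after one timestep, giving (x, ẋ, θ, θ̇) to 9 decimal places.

(-1.603758866, 1.630434031, 0.097250659, 1.259419856)

sinθ=0.059601829, cosθ=0.998222231
temp = (F + m·l·θ̇²·sinθ)/(M+m) = (-3.995418 + 0.010355998)/1.945483 = -2.048366397
θ̈ = (g·sinθ − cosθ·temp)/(l·(4/3 − m·cos²θ/(M+m))) = 5.345705832
ẍ = temp − m·l·θ̈·cosθ/(M+m) = -2.463216370
Euler: x'=-1.664009184+0.035093·1.716875683=-1.603758866, ẋ'=1.716875683+0.035093·-2.463216370=1.630434031
       θ'=0.059637174+0.035093·1.071823001=0.097250659, θ̇'=1.071823001+0.035093·5.345705832=1.259419856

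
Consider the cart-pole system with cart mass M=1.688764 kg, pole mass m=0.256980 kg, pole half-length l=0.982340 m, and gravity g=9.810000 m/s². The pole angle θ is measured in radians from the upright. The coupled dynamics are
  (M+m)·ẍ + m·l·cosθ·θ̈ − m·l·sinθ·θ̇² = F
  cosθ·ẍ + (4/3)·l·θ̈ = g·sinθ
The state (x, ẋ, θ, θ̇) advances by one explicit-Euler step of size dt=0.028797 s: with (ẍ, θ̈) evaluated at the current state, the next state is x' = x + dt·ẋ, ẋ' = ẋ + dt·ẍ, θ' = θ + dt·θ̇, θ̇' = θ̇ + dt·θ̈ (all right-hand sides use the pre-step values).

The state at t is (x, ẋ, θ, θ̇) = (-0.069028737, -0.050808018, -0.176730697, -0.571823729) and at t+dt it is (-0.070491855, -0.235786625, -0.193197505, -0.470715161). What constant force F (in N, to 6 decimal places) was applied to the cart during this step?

F = -11.611510 N

ẍ = (ẋ'−ẋ)/dt = (-0.235786625−-0.050808018)/0.028797 = -6.423537
θ̈ = (θ̇'−θ̇)/dt = (-0.470715161−-0.571823729)/0.028797 = 3.511080
sinθ=-0.175812, cosθ=0.984424
F = (M+m)·ẍ + m·l·cosθ·θ̈ − m·l·sinθ·θ̇² = -12.498559 + 0.872537 − -0.014512 = -11.611510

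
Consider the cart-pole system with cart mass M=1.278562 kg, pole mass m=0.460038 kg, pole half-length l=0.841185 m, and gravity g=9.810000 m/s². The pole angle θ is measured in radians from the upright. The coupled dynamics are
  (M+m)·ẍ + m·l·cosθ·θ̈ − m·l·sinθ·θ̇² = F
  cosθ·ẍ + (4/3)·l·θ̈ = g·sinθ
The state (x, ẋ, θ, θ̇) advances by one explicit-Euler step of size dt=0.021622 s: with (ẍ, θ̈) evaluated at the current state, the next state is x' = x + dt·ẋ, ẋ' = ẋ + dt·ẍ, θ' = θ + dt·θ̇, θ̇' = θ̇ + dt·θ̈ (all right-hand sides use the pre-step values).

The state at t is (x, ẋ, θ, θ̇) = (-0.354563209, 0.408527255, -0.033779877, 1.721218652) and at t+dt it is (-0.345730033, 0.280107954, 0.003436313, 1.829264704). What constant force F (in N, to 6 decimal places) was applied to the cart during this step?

ẍ = (ẋ'−ẋ)/dt = (0.280107954−0.408527255)/0.021622 = -5.939289
θ̈ = (θ̇'−θ̇)/dt = (1.829264704−1.721218652)/0.021622 = 4.997042
sinθ=-0.033773, cosθ=0.999430
F = (M+m)·ẍ + m·l·cosθ·θ̈ − m·l·sinθ·θ̇² = -10.326047 + 1.932638 − -0.038720 = -8.354690

F = -8.354690 N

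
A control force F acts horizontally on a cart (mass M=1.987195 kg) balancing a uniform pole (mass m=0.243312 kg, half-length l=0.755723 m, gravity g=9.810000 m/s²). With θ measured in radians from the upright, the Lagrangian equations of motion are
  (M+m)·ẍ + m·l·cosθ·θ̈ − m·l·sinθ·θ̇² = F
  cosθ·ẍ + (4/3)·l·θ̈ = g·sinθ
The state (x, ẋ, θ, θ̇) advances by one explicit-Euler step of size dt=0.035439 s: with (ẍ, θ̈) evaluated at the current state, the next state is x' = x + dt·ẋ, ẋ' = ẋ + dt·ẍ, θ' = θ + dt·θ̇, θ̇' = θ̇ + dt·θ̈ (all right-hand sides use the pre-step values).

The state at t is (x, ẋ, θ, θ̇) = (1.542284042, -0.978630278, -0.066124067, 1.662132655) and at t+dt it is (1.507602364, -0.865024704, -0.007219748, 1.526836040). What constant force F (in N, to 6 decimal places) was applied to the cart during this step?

ẍ = (ẋ'−ẋ)/dt = (-0.865024704−-0.978630278)/0.035439 = 3.205665
θ̈ = (θ̇'−θ̇)/dt = (1.526836040−1.662132655)/0.035439 = -3.817732
sinθ=-0.066076, cosθ=0.997815
F = (M+m)·ẍ + m·l·cosθ·θ̈ − m·l·sinθ·θ̇² = 7.150259 + -0.700457 − -0.033566 = 6.483368

F = 6.483368 N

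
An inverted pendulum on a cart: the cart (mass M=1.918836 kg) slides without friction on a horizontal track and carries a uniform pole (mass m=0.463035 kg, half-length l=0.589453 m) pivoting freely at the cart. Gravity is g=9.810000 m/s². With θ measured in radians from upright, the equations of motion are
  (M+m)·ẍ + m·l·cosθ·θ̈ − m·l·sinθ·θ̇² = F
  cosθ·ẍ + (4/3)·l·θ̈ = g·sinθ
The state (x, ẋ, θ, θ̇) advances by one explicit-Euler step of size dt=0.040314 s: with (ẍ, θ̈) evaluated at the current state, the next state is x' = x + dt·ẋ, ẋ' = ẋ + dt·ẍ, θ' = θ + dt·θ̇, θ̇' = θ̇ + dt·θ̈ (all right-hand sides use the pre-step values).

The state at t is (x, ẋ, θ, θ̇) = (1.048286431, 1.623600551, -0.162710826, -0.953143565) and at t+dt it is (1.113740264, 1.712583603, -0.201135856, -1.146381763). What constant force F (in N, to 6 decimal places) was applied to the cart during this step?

F = 4.006553 N

ẍ = (ẋ'−ẋ)/dt = (1.712583603−1.623600551)/0.040314 = 2.207249
θ̈ = (θ̇'−θ̇)/dt = (-1.146381763−-0.953143565)/0.040314 = -4.793327
sinθ=-0.161994, cosθ=0.986792
F = (M+m)·ẍ + m·l·cosθ·θ̈ − m·l·sinθ·θ̇² = 5.257383 + -1.290998 − -0.040168 = 4.006553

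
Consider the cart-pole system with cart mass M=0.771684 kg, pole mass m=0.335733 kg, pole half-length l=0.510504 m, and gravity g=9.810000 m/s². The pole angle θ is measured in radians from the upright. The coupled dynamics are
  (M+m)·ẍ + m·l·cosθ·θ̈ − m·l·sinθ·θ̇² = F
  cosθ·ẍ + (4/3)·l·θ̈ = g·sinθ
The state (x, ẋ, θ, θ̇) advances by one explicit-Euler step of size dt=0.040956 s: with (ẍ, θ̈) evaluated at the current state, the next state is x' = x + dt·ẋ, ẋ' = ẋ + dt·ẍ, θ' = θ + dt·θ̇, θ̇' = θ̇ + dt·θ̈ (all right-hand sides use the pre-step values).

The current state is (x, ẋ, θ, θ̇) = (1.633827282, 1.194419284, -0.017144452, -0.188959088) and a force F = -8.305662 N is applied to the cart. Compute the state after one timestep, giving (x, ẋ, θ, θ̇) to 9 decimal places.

(1.682745918, 0.798906460, -0.024883460, 0.381898486)

sinθ=-0.017143612, cosθ=0.999853037
temp = (F + m·l·θ̇²·sinθ)/(M+m) = (-8.305662 + -0.000104913)/1.107417 = -7.500125891
θ̈ = (g·sinθ − cosθ·temp)/(l·(4/3 − m·cos²θ/(M+m))) = 13.938313646
ẍ = temp − m·l·θ̈·cosθ/(M+m) = -9.657017881
Euler: x'=1.633827282+0.040956·1.194419284=1.682745918, ẋ'=1.194419284+0.040956·-9.657017881=0.798906460
       θ'=-0.017144452+0.040956·-0.188959088=-0.024883460, θ̇'=-0.188959088+0.040956·13.938313646=0.381898486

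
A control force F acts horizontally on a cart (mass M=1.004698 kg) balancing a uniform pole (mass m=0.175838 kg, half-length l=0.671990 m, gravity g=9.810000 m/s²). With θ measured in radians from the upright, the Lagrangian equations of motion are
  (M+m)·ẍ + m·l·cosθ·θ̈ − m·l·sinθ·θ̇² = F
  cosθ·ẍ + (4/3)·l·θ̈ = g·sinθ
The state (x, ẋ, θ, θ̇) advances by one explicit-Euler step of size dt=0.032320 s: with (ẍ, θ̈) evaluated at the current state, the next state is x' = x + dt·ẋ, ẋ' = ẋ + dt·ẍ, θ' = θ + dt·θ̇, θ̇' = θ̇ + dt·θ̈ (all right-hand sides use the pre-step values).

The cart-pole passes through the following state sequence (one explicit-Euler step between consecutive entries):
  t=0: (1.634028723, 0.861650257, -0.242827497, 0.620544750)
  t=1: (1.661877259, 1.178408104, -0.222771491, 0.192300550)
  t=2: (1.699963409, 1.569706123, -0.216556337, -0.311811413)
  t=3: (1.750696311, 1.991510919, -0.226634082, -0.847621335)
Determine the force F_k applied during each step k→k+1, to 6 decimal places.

F_0 = 10.061271 N
F_1 = 12.496225 N
F_2 = 13.496357 N

step 0→1:
  ẍ = (ẋ'−ẋ)/dt = (1.178408104−0.861650257)/0.032320 = 9.800676
  θ̈ = (θ̇'−θ̇)/dt = (0.192300550−0.620544750)/0.032320 = -13.250130
  sinθ=-0.240448, cosθ=0.970662
  F = (M+m)·ẍ + m·l·cosθ·θ̈ − m·l·sinθ·θ̇² = 11.570051 + -1.519720 − -0.010941 = 10.061271
step 1→2:
  ẍ = (ẋ'−ẋ)/dt = (1.569706123−1.178408104)/0.032320 = 12.106993
  θ̈ = (θ̇'−θ̇)/dt = (-0.311811413−0.192300550)/0.032320 = -15.597524
  sinθ=-0.220933, cosθ=0.975289
  F = (M+m)·ẍ + m·l·cosθ·θ̈ − m·l·sinθ·θ̇² = 14.292741 + -1.797482 − -0.000965 = 12.496225
step 2→3:
  ẍ = (ẋ'−ẋ)/dt = (1.991510919−1.569706123)/0.032320 = 13.050891
  θ̈ = (θ̇'−θ̇)/dt = (-0.847621335−-0.311811413)/0.032320 = -16.578277
  sinθ=-0.214868, cosθ=0.976643
  F = (M+m)·ẍ + m·l·cosθ·θ̈ − m·l·sinθ·θ̇² = 15.407047 + -1.913158 − -0.002468 = 13.496357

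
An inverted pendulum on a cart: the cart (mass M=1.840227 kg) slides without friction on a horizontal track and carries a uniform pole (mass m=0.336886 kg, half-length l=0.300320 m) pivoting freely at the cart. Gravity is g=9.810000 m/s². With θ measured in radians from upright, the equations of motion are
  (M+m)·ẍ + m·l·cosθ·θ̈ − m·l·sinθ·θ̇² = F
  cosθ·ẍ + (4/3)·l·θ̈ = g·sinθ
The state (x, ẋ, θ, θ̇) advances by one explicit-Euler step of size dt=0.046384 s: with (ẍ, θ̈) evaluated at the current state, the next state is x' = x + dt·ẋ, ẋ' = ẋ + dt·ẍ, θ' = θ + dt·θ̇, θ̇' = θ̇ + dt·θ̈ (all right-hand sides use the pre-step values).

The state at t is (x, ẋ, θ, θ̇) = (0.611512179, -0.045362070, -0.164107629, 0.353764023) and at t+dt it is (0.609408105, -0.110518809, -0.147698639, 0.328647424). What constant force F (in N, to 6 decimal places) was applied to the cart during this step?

F = -3.110224 N

ẍ = (ẋ'−ẋ)/dt = (-0.110518809−-0.045362070)/0.046384 = -1.404724
θ̈ = (θ̇'−θ̇)/dt = (0.328647424−0.353764023)/0.046384 = -0.541493
sinθ=-0.163372, cosθ=0.986565
F = (M+m)·ẍ + m·l·cosθ·θ̈ − m·l·sinθ·θ̇² = -3.058244 + -0.054049 − -0.002069 = -3.110224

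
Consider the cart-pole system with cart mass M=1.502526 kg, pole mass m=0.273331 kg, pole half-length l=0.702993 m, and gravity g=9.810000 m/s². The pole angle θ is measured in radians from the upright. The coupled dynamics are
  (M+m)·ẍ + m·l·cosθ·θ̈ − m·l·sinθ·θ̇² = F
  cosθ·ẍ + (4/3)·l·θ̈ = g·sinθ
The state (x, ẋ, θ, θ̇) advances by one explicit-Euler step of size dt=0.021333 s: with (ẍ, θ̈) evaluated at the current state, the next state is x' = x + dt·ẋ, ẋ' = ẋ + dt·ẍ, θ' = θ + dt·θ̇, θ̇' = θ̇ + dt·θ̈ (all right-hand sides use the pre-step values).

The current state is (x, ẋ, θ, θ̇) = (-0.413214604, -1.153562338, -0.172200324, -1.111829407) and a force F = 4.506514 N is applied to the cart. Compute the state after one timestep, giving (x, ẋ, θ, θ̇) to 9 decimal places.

sinθ=-0.171350544, cosθ=0.985210125
temp = (F + m·l·θ̇²·sinθ)/(M+m) = (4.506514 + -0.040700682)/1.775857 = 2.514737007
θ̈ = (g·sinθ − cosθ·temp)/(l·(4/3 − m·cos²θ/(M+m))) = -4.996388919
ẍ = temp − m·l·θ̈·cosθ/(M+m) = 3.047356434
Euler: x'=-0.413214604+0.021333·-1.153562338=-0.437823549, ẋ'=-1.153562338+0.021333·3.047356434=-1.088553083
       θ'=-0.172200324+0.021333·-1.111829407=-0.195918981, θ̇'=-1.111829407+0.021333·-4.996388919=-1.218417372

(-0.437823549, -1.088553083, -0.195918981, -1.218417372)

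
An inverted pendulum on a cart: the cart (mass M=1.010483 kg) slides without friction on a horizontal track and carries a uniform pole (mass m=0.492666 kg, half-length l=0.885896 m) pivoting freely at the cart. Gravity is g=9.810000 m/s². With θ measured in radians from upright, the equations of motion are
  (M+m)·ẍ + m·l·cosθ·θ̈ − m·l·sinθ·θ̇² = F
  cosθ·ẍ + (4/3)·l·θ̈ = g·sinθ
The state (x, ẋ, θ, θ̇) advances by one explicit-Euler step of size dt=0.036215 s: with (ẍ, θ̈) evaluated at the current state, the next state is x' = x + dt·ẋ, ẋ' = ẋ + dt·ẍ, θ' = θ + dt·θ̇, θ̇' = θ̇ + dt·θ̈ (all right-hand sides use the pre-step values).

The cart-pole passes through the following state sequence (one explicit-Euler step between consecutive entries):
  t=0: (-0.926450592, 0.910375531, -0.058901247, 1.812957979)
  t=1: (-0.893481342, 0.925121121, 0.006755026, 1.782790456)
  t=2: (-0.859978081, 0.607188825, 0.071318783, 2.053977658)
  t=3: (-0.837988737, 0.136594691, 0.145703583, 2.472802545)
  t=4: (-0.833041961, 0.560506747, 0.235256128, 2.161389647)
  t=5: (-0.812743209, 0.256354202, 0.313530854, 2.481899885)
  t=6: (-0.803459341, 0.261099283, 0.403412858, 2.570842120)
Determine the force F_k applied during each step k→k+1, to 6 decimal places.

F_0 = 0.333543 N
F_1 = -9.937368 N
F_2 = -14.629105 N
F_3 = 13.494249 N
F_4 = -9.343209 N
F_5 = 0.387424 N

step 0→1:
  ẍ = (ẋ'−ẋ)/dt = (0.925121121−0.910375531)/0.036215 = 0.407168
  θ̈ = (θ̇'−θ̇)/dt = (1.782790456−1.812957979)/0.036215 = -0.833012
  sinθ=-0.058867, cosθ=0.998266
  F = (M+m)·ẍ + m·l·cosθ·θ̈ − m·l·sinθ·θ̇² = 0.612034 + -0.362938 − -0.084447 = 0.333543
step 1→2:
  ẍ = (ẋ'−ẋ)/dt = (0.607188825−0.925121121)/0.036215 = -8.779022
  θ̈ = (θ̇'−θ̇)/dt = (2.053977658−1.782790456)/0.036215 = 7.488256
  sinθ=0.006755, cosθ=0.999977
  F = (M+m)·ẍ + m·l·cosθ·θ̈ − m·l·sinθ·θ̇² = -13.196179 + 3.268181 − 0.009370 = -9.937368
step 2→3:
  ẍ = (ẋ'−ẋ)/dt = (0.136594691−0.607188825)/0.036215 = -12.994454
  θ̈ = (θ̇'−θ̇)/dt = (2.472802545−2.053977658)/0.036215 = 11.564956
  sinθ=0.071258, cosθ=0.997458
  F = (M+m)·ẍ + m·l·cosθ·θ̈ − m·l·sinθ·θ̇² = -19.532600 + 5.034703 − 0.131209 = -14.629105
step 3→4:
  ẍ = (ẋ'−ẋ)/dt = (0.560506747−0.136594691)/0.036215 = 11.705427
  θ̈ = (θ̇'−θ̇)/dt = (2.161389647−2.472802545)/0.036215 = -8.599003
  sinθ=0.145189, cosθ=0.989404
  F = (M+m)·ẍ + m·l·cosθ·θ̈ − m·l·sinθ·θ̇² = 17.595002 + -3.713275 − 0.387478 = 13.494249
step 4→5:
  ẍ = (ẋ'−ẋ)/dt = (0.256354202−0.560506747)/0.036215 = -8.398524
  θ̈ = (θ̇'−θ̇)/dt = (2.481899885−2.161389647)/0.036215 = 8.850207
  sinθ=0.233092, cosθ=0.972455
  F = (M+m)·ẍ + m·l·cosθ·θ̈ − m·l·sinθ·θ̇² = -12.624233 + 3.756281 − 0.475257 = -9.343209
step 5→6:
  ẍ = (ẋ'−ẋ)/dt = (0.261099283−0.256354202)/0.036215 = 0.131025
  θ̈ = (θ̇'−θ̇)/dt = (2.570842120−2.481899885)/0.036215 = 2.455950
  sinθ=0.308419, cosθ=0.951251
  F = (M+m)·ẍ + m·l·cosθ·θ̈ − m·l·sinθ·θ̇² = 0.196951 + 1.019647 − 0.829173 = 0.387424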